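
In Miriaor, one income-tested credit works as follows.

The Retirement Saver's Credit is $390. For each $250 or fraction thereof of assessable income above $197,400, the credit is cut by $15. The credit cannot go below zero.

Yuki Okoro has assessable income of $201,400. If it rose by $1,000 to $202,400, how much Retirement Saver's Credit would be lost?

At $201,400 — income exceeds $197,400 by $4,000, which is 16 full-or-partial $250 increments; reduction = 16 × $15 = $240, leaving $150.
At $202,400 — income exceeds $197,400 by $5,000, which is 20 full-or-partial $250 increments; reduction = 20 × $15 = $300, leaving $90.
Lost: $150 − $90 = $60.

$60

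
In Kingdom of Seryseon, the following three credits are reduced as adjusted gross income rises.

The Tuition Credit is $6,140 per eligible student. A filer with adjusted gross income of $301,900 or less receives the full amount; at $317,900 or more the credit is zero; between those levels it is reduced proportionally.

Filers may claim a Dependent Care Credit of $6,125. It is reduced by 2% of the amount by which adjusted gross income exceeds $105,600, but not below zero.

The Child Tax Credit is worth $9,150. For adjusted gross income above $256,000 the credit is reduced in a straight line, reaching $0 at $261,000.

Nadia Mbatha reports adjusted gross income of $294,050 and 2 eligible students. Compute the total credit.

Tuition Credit: base = 2 × $6,140 = $12,280. $294,050 is at or below the $301,900 threshold, so the full $12,280 applies.
Dependent Care Credit: 2% of the $188,450 excess over $105,600 is $3,769; credit = $6,125 − $3,769 = $2,356.
Child Tax Credit: $294,050 is at or above $261,000, so the credit is $0.
Total: $12,280 + $2,356 + $0 = $14,636.

$14,636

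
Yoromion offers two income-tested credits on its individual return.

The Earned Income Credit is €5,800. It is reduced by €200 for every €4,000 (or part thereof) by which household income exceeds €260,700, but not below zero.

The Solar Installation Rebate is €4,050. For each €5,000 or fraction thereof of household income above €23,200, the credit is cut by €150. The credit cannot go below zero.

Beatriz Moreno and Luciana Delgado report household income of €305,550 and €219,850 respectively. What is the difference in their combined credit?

Beatriz (€305,550): Earned Income Credit: income exceeds €260,700 by €44,850, which is 12 full-or-partial €4,000 increments; reduction = 12 × €200 = €2,400, leaving €3,400. Solar Installation Rebate: income exceeds €23,200 by €282,350 → 57 increments × €150 = €8,550 ≥ base, so the credit is €0. total €3,400 + €0 = €3,400
Luciana (€219,850): Earned Income Credit: €219,850 is at or below the €260,700 threshold, so the full €5,800 applies. Solar Installation Rebate: income exceeds €23,200 by €196,650 → 40 increments × €150 = €6,000 ≥ base, so the credit is €0. total €5,800 + €0 = €5,800
Difference: |€3,400 − €5,800| = €2,400.

€2,400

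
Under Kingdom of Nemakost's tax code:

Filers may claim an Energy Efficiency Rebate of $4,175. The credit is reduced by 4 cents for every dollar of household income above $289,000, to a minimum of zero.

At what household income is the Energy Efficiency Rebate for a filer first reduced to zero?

The credit falls by 4% of each dollar above $289,000, so it reaches zero when the excess is $4,175 / 4% = $104,375: income = $289,000 + $104,375 = $393,375.

$393,375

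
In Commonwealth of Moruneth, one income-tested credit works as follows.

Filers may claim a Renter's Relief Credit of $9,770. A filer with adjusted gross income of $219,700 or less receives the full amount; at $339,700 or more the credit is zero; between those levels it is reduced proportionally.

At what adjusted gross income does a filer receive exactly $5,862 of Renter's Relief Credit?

$5,862 is 5,862/9,770 of the full $9,770, so 3,908/9,770 of the $120,000 range has been used: income = $219,700 + $120,000 × 3,908/9,770 = $267,700.

$267,700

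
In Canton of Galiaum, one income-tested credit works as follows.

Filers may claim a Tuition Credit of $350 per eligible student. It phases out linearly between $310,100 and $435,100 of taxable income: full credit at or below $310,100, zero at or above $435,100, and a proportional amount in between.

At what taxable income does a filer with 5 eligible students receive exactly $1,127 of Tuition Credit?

$354,600

Full credit = 5 × $350 = $1,750.
$1,127 is 1,127/1,750 of the full $1,750, so 623/1,750 of the $125,000 range has been used: income = $310,100 + $125,000 × 623/1,750 = $354,600.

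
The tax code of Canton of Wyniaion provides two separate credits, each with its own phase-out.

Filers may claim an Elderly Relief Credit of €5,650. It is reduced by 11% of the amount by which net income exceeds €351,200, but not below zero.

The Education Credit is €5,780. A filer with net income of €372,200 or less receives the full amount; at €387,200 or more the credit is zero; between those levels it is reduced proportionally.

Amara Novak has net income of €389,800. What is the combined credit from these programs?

€1,404

Elderly Relief Credit: 11% of the €38,600 excess over €351,200 is €4,246; credit = €5,650 − €4,246 = €1,404.
Education Credit: €389,800 is at or above €387,200, so the credit is €0.
Total: €1,404 + €0 = €1,404.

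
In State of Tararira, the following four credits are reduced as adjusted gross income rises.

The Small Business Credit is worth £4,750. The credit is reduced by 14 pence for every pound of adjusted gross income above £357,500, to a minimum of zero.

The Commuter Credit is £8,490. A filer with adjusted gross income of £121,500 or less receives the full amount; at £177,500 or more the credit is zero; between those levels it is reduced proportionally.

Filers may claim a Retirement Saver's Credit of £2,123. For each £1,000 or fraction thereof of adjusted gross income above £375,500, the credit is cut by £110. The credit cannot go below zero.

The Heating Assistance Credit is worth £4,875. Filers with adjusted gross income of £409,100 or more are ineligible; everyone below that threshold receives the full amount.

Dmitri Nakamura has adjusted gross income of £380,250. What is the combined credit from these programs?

Small Business Credit: 14% of the £22,750 excess over £357,500 is £3,185; credit = £4,750 − £3,185 = £1,565.
Commuter Credit: £380,250 is at or above £177,500, so the credit is £0.
Retirement Saver's Credit: income exceeds £375,500 by £4,750, which is 5 full-or-partial £1,000 increments; reduction = 5 × £110 = £550, leaving £1,573.
Heating Assistance Credit: £380,250 is below the £409,100 cutoff, so the full £4,875 applies.
Total: £1,565 + £0 + £1,573 + £4,875 = £8,013.

£8,013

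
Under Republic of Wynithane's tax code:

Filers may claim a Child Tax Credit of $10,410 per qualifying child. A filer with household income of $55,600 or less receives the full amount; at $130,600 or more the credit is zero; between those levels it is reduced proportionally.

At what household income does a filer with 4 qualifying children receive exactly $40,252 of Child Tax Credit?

$58,100

Full credit = 4 × $10,410 = $41,640.
$40,252 is 40,252/41,640 of the full $41,640, so 1,388/41,640 of the $75,000 range has been used: income = $55,600 + $75,000 × 1,388/41,640 = $58,100.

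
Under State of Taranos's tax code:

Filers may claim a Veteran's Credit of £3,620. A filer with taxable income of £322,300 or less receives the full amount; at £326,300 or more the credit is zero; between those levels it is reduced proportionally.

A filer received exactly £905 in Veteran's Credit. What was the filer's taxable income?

£905 is 905/3,620 of the full £3,620, so 2,715/3,620 of the £4,000 range has been used: income = £322,300 + £4,000 × 2,715/3,620 = £325,300.

£325,300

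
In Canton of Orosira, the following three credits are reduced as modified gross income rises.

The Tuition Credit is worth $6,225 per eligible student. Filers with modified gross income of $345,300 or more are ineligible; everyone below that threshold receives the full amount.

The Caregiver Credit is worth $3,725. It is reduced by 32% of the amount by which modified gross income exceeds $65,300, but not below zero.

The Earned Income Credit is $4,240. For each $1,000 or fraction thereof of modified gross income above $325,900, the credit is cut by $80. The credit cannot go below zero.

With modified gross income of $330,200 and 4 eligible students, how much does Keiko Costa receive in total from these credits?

Tuition Credit: base = 4 × $6,225 = $24,900. $330,200 is below the $345,300 cutoff, so the full $24,900 applies.
Caregiver Credit: 32% of the $264,900 excess over $65,300 is $84,768 ≥ base, so the credit is $0.
Earned Income Credit: income exceeds $325,900 by $4,300, which is 5 full-or-partial $1,000 increments; reduction = 5 × $80 = $400, leaving $3,840.
Total: $24,900 + $0 + $3,840 = $28,740.

$28,740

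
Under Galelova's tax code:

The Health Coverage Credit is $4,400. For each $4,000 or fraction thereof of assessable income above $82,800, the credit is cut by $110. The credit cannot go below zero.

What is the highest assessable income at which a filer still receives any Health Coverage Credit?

After 39 increments the reduction is 39 × $110 = $4,290, leaving $110; one more increment wipes it out. Increment 39 ends at excess 39 × $4,000 = $156,000, so the highest qualifying income is $82,800 + $156,000 = $238,800.

$238,800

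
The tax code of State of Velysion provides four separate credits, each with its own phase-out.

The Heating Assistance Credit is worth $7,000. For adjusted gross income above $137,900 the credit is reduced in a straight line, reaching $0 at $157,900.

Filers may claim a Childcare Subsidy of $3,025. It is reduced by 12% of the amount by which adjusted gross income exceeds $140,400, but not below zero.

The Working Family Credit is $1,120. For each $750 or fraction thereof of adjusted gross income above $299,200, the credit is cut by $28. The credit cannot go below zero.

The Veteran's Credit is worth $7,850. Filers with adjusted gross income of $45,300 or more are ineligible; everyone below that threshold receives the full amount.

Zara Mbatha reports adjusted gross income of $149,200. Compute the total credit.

$6,134

Heating Assistance Credit: $149,200 is $11,300 into a $20,000 phase-out range, leaving 8,700/20,000 of the credit: $7,000 × 8,700/20,000 = $3,045.
Childcare Subsidy: 12% of the $8,800 excess over $140,400 is $1,056; credit = $3,025 − $1,056 = $1,969.
Working Family Credit: $149,200 is at or below the $299,200 threshold, so the full $1,120 applies.
Veteran's Credit: $149,200 meets or exceeds the $45,300 cutoff, so the credit is $0.
Total: $3,045 + $1,969 + $1,120 + $0 = $6,134.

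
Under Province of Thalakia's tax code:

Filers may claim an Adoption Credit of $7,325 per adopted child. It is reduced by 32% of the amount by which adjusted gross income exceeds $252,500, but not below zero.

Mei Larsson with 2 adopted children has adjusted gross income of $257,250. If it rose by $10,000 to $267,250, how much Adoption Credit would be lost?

$3,200

At $257,250 — base = 2 × $7,325 = $14,650. 32% of the $4,750 excess over $252,500 is $1,520; credit = $14,650 − $1,520 = $13,130.
At $267,250 — base = 2 × $7,325 = $14,650. 32% of the $14,750 excess over $252,500 is $4,720; credit = $14,650 − $4,720 = $9,930.
Lost: $13,130 − $9,930 = $3,200.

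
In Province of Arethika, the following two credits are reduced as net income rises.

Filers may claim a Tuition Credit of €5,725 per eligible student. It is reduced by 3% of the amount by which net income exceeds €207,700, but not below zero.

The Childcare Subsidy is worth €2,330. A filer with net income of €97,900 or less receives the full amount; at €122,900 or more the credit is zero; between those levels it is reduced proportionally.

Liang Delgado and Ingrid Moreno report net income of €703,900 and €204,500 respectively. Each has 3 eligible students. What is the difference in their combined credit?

Liang (€703,900): Tuition Credit: base = 3 × €5,725 = €17,175. 3% of the €496,200 excess over €207,700 is €14,886; credit = €17,175 − €14,886 = €2,289. Childcare Subsidy: €703,900 is at or above €122,900, so the credit is €0. total €2,289 + €0 = €2,289
Ingrid (€204,500): Tuition Credit: base = 3 × €5,725 = €17,175. €204,500 is at or below the €207,700 threshold, so the full €17,175 applies. Childcare Subsidy: €204,500 is at or above €122,900, so the credit is €0. total €17,175 + €0 = €17,175
Difference: |€2,289 − €17,175| = €14,886.

€14,886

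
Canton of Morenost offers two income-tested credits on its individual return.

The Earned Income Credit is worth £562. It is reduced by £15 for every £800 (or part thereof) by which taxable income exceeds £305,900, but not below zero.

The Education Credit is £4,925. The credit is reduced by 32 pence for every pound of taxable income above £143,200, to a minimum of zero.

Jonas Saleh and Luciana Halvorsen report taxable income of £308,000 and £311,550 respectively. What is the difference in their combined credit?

£75

Jonas (£308,000): Earned Income Credit: income exceeds £305,900 by £2,100, which is 3 full-or-partial £800 increments; reduction = 3 × £15 = £45, leaving £517. Education Credit: 32% of the £164,800 excess over £143,200 is £52,736 ≥ base, so the credit is £0. total £517 + £0 = £517
Luciana (£311,550): Earned Income Credit: income exceeds £305,900 by £5,650, which is 8 full-or-partial £800 increments; reduction = 8 × £15 = £120, leaving £442. Education Credit: 32% of the £168,350 excess over £143,200 is £53,872 ≥ base, so the credit is £0. total £442 + £0 = £442
Difference: |£517 − £442| = £75.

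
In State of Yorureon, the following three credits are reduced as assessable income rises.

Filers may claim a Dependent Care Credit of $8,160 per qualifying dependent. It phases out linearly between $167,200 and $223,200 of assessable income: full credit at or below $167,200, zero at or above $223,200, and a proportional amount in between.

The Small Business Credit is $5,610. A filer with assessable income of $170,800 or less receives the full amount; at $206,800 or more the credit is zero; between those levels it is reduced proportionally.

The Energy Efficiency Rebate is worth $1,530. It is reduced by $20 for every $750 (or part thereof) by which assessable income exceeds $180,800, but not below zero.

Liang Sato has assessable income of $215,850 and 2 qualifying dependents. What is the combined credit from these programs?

Dependent Care Credit: base = 2 × $8,160 = $16,320. $215,850 is $48,650 into a $56,000 phase-out range, leaving 7,350/56,000 of the credit: $16,320 × 7,350/56,000 = $2,142.
Small Business Credit: $215,850 is at or above $206,800, so the credit is $0.
Energy Efficiency Rebate: income exceeds $180,800 by $35,050, which is 47 full-or-partial $750 increments; reduction = 47 × $20 = $940, leaving $590.
Total: $2,142 + $0 + $590 = $2,732.

$2,732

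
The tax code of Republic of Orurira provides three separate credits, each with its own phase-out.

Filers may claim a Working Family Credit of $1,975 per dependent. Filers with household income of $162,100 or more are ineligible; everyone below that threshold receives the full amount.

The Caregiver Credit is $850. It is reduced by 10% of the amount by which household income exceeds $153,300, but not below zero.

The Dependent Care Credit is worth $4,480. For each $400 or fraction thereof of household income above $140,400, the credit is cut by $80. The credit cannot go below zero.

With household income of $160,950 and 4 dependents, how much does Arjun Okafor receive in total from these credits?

Working Family Credit: base = 4 × $1,975 = $7,900. $160,950 is below the $162,100 cutoff, so the full $7,900 applies.
Caregiver Credit: 10% of the $7,650 excess over $153,300 is $765; credit = $850 − $765 = $85.
Dependent Care Credit: income exceeds $140,400 by $20,550, which is 52 full-or-partial $400 increments; reduction = 52 × $80 = $4,160, leaving $320.
Total: $7,900 + $85 + $320 = $8,305.

$8,305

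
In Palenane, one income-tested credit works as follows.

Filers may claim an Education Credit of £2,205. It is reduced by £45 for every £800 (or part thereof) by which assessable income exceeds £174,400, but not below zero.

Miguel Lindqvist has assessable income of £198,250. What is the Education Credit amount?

Education Credit: income exceeds £174,400 by £23,850, which is 30 full-or-partial £800 increments; reduction = 30 × £45 = £1,350, leaving £855.

£855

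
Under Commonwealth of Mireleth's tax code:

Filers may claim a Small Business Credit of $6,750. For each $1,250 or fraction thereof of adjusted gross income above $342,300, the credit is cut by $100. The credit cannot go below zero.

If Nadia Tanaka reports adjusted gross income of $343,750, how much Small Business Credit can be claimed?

$6,550

Small Business Credit: income exceeds $342,300 by $1,450, which is 2 full-or-partial $1,250 increments; reduction = 2 × $100 = $200, leaving $6,550.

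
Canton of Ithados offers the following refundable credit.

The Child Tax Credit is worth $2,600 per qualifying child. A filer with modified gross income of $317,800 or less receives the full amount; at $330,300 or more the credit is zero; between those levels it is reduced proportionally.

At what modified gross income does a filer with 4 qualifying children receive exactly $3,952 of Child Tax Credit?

Full credit = 4 × $2,600 = $10,400.
$3,952 is 3,952/10,400 of the full $10,400, so 6,448/10,400 of the $12,500 range has been used: income = $317,800 + $12,500 × 6,448/10,400 = $325,550.

$325,550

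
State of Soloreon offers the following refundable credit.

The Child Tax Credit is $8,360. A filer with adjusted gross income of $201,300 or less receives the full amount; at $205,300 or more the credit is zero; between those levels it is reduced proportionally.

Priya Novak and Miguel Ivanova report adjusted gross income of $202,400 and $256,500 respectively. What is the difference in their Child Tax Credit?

$6,061

Priya ($202,400): Child Tax Credit: $202,400 is $1,100 into a $4,000 phase-out range, leaving 2,900/4,000 of the credit: $8,360 × 2,900/4,000 = $6,061.
Miguel ($256,500): Child Tax Credit: $256,500 is at or above $205,300, so the credit is $0.
Difference: |$6,061 − $0| = $6,061.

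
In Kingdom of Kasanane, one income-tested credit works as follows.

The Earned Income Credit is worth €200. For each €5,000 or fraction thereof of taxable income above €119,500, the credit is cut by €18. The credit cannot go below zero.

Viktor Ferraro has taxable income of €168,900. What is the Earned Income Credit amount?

€20

Earned Income Credit: income exceeds €119,500 by €49,400, which is 10 full-or-partial €5,000 increments; reduction = 10 × €18 = €180, leaving €20.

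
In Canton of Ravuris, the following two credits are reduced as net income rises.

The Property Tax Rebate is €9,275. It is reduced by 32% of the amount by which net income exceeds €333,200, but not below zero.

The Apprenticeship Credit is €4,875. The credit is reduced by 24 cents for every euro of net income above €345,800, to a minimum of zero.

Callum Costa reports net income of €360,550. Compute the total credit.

Property Tax Rebate: 32% of the €27,350 excess over €333,200 is €8,752; credit = €9,275 − €8,752 = €523.
Apprenticeship Credit: 24% of the €14,750 excess over €345,800 is €3,540; credit = €4,875 − €3,540 = €1,335.
Total: €523 + €1,335 = €1,858.

€1,858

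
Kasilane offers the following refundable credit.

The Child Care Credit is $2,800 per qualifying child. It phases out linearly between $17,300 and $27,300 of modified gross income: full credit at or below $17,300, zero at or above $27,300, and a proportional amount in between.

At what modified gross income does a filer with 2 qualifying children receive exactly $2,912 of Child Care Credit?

$22,100

Full credit = 2 × $2,800 = $5,600.
$2,912 is 2,912/5,600 of the full $5,600, so 2,688/5,600 of the $10,000 range has been used: income = $17,300 + $10,000 × 2,688/5,600 = $22,100.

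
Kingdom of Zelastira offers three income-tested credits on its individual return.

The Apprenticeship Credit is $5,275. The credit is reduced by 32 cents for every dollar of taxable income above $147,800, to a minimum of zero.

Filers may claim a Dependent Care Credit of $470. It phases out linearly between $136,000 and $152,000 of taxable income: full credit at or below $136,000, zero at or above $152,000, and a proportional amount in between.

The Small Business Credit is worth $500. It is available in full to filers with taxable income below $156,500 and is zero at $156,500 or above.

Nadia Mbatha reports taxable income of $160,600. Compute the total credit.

$1,179

Apprenticeship Credit: 32% of the $12,800 excess over $147,800 is $4,096; credit = $5,275 − $4,096 = $1,179.
Dependent Care Credit: $160,600 is at or above $152,000, so the credit is $0.
Small Business Credit: $160,600 meets or exceeds the $156,500 cutoff, so the credit is $0.
Total: $1,179 + $0 + $0 = $1,179.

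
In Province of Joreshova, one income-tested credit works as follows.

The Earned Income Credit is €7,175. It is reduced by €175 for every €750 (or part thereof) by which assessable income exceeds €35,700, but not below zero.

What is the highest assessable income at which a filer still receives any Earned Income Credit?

€65,700

After 40 increments the reduction is 40 × €175 = €7,000, leaving €175; one more increment wipes it out. Increment 40 ends at excess 40 × €750 = €30,000, so the highest qualifying income is €35,700 + €30,000 = €65,700.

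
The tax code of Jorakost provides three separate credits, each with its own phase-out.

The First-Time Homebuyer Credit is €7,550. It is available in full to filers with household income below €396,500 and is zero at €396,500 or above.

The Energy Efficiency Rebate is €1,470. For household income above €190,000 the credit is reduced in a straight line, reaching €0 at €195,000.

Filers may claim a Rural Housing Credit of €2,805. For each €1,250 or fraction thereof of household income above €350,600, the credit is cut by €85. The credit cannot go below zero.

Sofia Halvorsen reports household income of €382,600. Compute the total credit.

First-Time Homebuyer Credit: €382,600 is below the €396,500 cutoff, so the full €7,550 applies.
Energy Efficiency Rebate: €382,600 is at or above €195,000, so the credit is €0.
Rural Housing Credit: income exceeds €350,600 by €32,000, which is 26 full-or-partial €1,250 increments; reduction = 26 × €85 = €2,210, leaving €595.
Total: €7,550 + €0 + €595 = €8,145.

€8,145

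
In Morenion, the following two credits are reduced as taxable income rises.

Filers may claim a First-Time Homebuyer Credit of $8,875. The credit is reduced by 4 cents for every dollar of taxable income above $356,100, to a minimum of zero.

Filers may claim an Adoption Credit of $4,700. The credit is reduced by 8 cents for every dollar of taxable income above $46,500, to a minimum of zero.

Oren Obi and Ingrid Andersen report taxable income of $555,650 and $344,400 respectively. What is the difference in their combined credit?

Oren ($555,650): First-Time Homebuyer Credit: 4% of the $199,550 excess over $356,100 is $7,982; credit = $8,875 − $7,982 = $893. Adoption Credit: 8% of the $509,150 excess over $46,500 is $40,732 ≥ base, so the credit is $0. total $893 + $0 = $893
Ingrid ($344,400): First-Time Homebuyer Credit: $344,400 is at or below the $356,100 threshold, so the full $8,875 applies. Adoption Credit: 8% of the $297,900 excess over $46,500 is $23,832 ≥ base, so the credit is $0. total $8,875 + $0 = $8,875
Difference: |$893 − $8,875| = $7,982.

$7,982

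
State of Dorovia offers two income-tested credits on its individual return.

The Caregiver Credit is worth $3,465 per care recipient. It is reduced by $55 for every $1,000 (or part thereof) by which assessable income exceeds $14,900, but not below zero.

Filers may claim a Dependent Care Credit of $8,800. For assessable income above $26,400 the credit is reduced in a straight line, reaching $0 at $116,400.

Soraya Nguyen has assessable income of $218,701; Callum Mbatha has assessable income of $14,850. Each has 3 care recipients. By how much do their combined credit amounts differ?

Soraya ($218,701): Caregiver Credit: base = 3 × $3,465 = $10,395. income exceeds $14,900 by $203,801 → 204 increments × $55 = $11,220 ≥ base, so the credit is $0. Dependent Care Credit: $218,701 is at or above $116,400, so the credit is $0. total $0 + $0 = $0
Callum ($14,850): Caregiver Credit: base = 3 × $3,465 = $10,395. $14,850 is at or below the $14,900 threshold, so the full $10,395 applies. Dependent Care Credit: $14,850 is at or below the $26,400 threshold, so the full $8,800 applies. total $10,395 + $8,800 = $19,195
Difference: |$0 − $19,195| = $19,195.

$19,195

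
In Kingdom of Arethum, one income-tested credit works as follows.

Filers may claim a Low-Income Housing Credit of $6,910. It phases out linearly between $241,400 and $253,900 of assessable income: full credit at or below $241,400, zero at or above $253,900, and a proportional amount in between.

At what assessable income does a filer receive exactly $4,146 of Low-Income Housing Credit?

$4,146 is 4,146/6,910 of the full $6,910, so 2,764/6,910 of the $12,500 range has been used: income = $241,400 + $12,500 × 2,764/6,910 = $246,400.

$246,400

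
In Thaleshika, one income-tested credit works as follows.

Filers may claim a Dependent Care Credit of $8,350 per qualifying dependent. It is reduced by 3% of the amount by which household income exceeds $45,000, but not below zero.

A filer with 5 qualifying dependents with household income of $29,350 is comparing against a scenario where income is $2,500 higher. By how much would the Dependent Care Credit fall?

$0

At $29,350 — base = 5 × $8,350 = $41,750. $29,350 is at or below the $45,000 threshold, so the full $41,750 applies.
At $31,850 — base = 5 × $8,350 = $41,750. $31,850 is at or below the $45,000 threshold, so the full $41,750 applies.
Lost: $41,750 − $41,750 = $0.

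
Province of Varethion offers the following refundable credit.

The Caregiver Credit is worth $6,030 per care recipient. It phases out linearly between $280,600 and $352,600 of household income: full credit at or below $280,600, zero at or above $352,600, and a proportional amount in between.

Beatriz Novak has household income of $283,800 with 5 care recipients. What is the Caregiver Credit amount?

Caregiver Credit: base = 5 × $6,030 = $30,150. $283,800 is $3,200 into a $72,000 phase-out range, leaving 68,800/72,000 of the credit: $30,150 × 68,800/72,000 = $28,810.

$28,810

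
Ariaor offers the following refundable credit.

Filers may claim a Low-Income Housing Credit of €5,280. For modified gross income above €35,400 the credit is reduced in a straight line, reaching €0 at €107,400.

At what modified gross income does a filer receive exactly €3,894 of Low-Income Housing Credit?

€54,300

€3,894 is 3,894/5,280 of the full €5,280, so 1,386/5,280 of the €72,000 range has been used: income = €35,400 + €72,000 × 1,386/5,280 = €54,300.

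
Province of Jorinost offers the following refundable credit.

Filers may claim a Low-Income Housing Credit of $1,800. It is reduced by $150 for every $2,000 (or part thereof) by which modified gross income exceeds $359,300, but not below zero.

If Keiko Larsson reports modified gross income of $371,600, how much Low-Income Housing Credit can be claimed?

Low-Income Housing Credit: income exceeds $359,300 by $12,300, which is 7 full-or-partial $2,000 increments; reduction = 7 × $150 = $1,050, leaving $750.

$750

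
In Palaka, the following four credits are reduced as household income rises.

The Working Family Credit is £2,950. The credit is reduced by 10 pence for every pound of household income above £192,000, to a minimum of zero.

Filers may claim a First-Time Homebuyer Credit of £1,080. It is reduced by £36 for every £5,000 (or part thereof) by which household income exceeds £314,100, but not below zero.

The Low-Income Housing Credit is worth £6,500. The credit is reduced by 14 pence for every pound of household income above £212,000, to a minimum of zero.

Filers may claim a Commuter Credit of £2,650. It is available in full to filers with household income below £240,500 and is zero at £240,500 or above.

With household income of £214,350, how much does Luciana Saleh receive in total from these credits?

£10,616

Working Family Credit: 10% of the £22,350 excess over £192,000 is £2,235; credit = £2,950 − £2,235 = £715.
First-Time Homebuyer Credit: £214,350 is at or below the £314,100 threshold, so the full £1,080 applies.
Low-Income Housing Credit: 14% of the £2,350 excess over £212,000 is £329; credit = £6,500 − £329 = £6,171.
Commuter Credit: £214,350 is below the £240,500 cutoff, so the full £2,650 applies.
Total: £715 + £1,080 + £6,171 + £2,650 = £10,616.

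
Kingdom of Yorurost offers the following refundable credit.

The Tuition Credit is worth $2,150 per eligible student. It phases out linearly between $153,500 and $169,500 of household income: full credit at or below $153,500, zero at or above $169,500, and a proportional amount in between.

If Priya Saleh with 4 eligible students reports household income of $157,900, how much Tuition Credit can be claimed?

$6,235

Tuition Credit: base = 4 × $2,150 = $8,600. $157,900 is $4,400 into a $16,000 phase-out range, leaving 11,600/16,000 of the credit: $8,600 × 11,600/16,000 = $6,235.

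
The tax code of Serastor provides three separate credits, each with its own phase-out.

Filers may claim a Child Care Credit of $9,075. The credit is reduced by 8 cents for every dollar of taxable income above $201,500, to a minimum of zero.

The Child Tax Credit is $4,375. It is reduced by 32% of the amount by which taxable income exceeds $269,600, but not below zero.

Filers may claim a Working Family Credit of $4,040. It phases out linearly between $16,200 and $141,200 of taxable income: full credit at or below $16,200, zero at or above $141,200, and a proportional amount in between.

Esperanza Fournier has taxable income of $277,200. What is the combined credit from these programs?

$4,962

Child Care Credit: 8% of the $75,700 excess over $201,500 is $6,056; credit = $9,075 − $6,056 = $3,019.
Child Tax Credit: 32% of the $7,600 excess over $269,600 is $2,432; credit = $4,375 − $2,432 = $1,943.
Working Family Credit: $277,200 is at or above $141,200, so the credit is $0.
Total: $3,019 + $1,943 + $0 = $4,962.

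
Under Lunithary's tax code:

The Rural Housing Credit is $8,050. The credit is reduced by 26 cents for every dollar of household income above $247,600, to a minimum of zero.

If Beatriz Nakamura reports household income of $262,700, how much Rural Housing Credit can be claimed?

Rural Housing Credit: 26% of the $15,100 excess over $247,600 is $3,926; credit = $8,050 − $3,926 = $4,124.

$4,124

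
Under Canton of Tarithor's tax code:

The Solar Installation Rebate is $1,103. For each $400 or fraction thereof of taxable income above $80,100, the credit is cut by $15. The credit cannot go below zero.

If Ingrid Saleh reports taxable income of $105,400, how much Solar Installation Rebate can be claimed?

$143

Solar Installation Rebate: income exceeds $80,100 by $25,300, which is 64 full-or-partial $400 increments; reduction = 64 × $15 = $960, leaving $143.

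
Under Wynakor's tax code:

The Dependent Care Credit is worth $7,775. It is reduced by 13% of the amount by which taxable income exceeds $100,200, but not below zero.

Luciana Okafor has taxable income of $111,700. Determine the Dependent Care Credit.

$6,280

Dependent Care Credit: 13% of the $11,500 excess over $100,200 is $1,495; credit = $7,775 − $1,495 = $6,280.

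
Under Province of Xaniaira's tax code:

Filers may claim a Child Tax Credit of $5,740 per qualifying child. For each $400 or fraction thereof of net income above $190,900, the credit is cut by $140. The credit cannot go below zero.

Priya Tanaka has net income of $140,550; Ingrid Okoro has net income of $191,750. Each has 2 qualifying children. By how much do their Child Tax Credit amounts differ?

Priya ($140,550): Child Tax Credit: base = 2 × $5,740 = $11,480. $140,550 is at or below the $190,900 threshold, so the full $11,480 applies.
Ingrid ($191,750): Child Tax Credit: base = 2 × $5,740 = $11,480. income exceeds $190,900 by $850, which is 3 full-or-partial $400 increments; reduction = 3 × $140 = $420, leaving $11,060.
Difference: |$11,480 − $11,060| = $420.

$420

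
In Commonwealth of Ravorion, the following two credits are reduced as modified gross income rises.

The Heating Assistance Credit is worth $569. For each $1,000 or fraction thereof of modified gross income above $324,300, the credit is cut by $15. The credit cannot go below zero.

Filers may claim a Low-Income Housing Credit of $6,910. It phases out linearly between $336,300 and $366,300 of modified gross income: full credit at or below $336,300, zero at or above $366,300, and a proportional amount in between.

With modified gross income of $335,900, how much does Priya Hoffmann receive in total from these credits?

$7,299

Heating Assistance Credit: income exceeds $324,300 by $11,600, which is 12 full-or-partial $1,000 increments; reduction = 12 × $15 = $180, leaving $389.
Low-Income Housing Credit: $335,900 is at or below the $336,300 threshold, so the full $6,910 applies.
Total: $389 + $6,910 = $7,299.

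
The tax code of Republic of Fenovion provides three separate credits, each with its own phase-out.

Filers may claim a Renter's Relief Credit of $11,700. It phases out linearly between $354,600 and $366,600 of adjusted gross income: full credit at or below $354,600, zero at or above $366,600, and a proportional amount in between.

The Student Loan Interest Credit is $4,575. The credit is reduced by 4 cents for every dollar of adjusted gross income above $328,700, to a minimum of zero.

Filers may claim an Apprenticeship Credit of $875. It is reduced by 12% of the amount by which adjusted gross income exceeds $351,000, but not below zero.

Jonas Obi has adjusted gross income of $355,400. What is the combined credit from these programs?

Renter's Relief Credit: $355,400 is $800 into a $12,000 phase-out range, leaving 11,200/12,000 of the credit: $11,700 × 11,200/12,000 = $10,920.
Student Loan Interest Credit: 4% of the $26,700 excess over $328,700 is $1,068; credit = $4,575 − $1,068 = $3,507.
Apprenticeship Credit: 12% of the $4,400 excess over $351,000 is $528; credit = $875 − $528 = $347.
Total: $10,920 + $3,507 + $347 = $14,774.

$14,774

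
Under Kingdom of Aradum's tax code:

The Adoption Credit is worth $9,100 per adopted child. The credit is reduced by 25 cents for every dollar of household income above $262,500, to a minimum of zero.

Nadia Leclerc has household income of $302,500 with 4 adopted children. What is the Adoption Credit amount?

$26,400

Adoption Credit: base = 4 × $9,100 = $36,400. 25% of the $40,000 excess over $262,500 is $10,000; credit = $36,400 − $10,000 = $26,400.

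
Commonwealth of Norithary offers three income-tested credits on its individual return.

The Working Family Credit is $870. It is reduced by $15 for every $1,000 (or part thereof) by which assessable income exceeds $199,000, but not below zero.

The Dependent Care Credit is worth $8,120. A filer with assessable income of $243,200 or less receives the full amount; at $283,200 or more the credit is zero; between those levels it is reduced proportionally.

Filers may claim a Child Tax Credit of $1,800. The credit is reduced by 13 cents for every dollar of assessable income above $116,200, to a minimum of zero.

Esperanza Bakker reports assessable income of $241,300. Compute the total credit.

Working Family Credit: income exceeds $199,000 by $42,300, which is 43 full-or-partial $1,000 increments; reduction = 43 × $15 = $645, leaving $225.
Dependent Care Credit: $241,300 is at or below the $243,200 threshold, so the full $8,120 applies.
Child Tax Credit: 13% of the $125,100 excess over $116,200 is $16,263 ≥ base, so the credit is $0.
Total: $225 + $8,120 + $0 = $8,345.

$8,345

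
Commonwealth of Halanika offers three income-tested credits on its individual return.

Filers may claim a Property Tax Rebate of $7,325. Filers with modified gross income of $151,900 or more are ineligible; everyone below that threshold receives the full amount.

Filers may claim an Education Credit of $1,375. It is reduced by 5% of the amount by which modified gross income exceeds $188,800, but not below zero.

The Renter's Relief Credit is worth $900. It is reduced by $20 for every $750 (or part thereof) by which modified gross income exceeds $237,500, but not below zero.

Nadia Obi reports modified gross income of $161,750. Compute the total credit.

$2,275

Property Tax Rebate: $161,750 meets or exceeds the $151,900 cutoff, so the credit is $0.
Education Credit: $161,750 is at or below the $188,800 threshold, so the full $1,375 applies.
Renter's Relief Credit: $161,750 is at or below the $237,500 threshold, so the full $900 applies.
Total: $0 + $1,375 + $900 = $2,275.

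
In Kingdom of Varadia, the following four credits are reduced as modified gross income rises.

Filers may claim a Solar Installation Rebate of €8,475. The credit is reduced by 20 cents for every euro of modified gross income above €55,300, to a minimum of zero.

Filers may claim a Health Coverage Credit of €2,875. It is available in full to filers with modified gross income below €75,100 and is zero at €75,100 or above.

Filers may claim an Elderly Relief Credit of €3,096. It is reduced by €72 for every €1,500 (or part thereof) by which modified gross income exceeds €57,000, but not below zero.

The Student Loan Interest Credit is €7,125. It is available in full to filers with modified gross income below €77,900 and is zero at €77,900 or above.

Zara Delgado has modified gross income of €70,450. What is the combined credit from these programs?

€17,893

Solar Installation Rebate: 20% of the €15,150 excess over €55,300 is €3,030; credit = €8,475 − €3,030 = €5,445.
Health Coverage Credit: €70,450 is below the €75,100 cutoff, so the full €2,875 applies.
Elderly Relief Credit: income exceeds €57,000 by €13,450, which is 9 full-or-partial €1,500 increments; reduction = 9 × €72 = €648, leaving €2,448.
Student Loan Interest Credit: €70,450 is below the €77,900 cutoff, so the full €7,125 applies.
Total: €5,445 + €2,875 + €2,448 + €7,125 = €17,893.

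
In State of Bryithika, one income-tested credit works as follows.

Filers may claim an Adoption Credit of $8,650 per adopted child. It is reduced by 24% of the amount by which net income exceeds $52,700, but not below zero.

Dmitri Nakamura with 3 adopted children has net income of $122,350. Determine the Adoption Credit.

Adoption Credit: base = 3 × $8,650 = $25,950. 24% of the $69,650 excess over $52,700 is $16,716; credit = $25,950 − $16,716 = $9,234.

$9,234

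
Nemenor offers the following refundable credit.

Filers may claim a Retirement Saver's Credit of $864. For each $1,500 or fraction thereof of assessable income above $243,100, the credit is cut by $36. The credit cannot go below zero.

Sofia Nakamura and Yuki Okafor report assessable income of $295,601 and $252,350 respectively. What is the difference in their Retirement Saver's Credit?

Sofia ($295,601): Retirement Saver's Credit: income exceeds $243,100 by $52,501 → 36 increments × $36 = $1,296 ≥ base, so the credit is $0.
Yuki ($252,350): Retirement Saver's Credit: income exceeds $243,100 by $9,250, which is 7 full-or-partial $1,500 increments; reduction = 7 × $36 = $252, leaving $612.
Difference: |$0 − $612| = $612.

$612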